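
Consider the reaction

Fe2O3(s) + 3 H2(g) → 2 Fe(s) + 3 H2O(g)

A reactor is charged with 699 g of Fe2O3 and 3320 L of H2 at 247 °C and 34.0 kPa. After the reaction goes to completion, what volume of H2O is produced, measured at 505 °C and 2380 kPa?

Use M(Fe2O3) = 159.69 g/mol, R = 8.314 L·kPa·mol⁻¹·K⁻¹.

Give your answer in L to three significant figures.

n(Fe2O3) = 699 / 159.69 = 4.377 mol
n(H2) = PV/RT = (34.0 × 3320) / (8.314 × 520.15) = 26.10 mol
For 4.377 mol Fe2O3, stoichiometry requires (3/1) × 4.377 = 13.13 mol H2; 26.10 mol is available, so Fe2O3 is limiting.
n(H2O) = (3/1) × 4.377 = 13.13 mol
V(H2O) = nRT/P = 13.13 × 8.314 × 778.15 / 2380 = 35.69 L

35.7 L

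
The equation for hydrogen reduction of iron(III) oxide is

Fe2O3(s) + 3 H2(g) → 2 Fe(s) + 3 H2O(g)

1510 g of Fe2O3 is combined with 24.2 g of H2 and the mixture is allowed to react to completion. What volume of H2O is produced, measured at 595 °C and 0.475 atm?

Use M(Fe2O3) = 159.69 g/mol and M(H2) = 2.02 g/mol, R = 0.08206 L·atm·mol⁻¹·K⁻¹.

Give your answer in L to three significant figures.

n(Fe2O3) = 1510 / 159.69 = 9.456 mol
n(H2) = 24.2 / 2.02 = 11.98 mol
For 9.456 mol Fe2O3, stoichiometry requires (3/1) × 9.456 = 28.37 mol H2; 11.98 mol is available, so H2 is limiting.
n(H2O) = (3/3) × 11.98 = 11.98 mol
V(H2O) = nRT/P = 11.98 × 0.08206 × 868.15 / 0.475 = 1797 L

1800 L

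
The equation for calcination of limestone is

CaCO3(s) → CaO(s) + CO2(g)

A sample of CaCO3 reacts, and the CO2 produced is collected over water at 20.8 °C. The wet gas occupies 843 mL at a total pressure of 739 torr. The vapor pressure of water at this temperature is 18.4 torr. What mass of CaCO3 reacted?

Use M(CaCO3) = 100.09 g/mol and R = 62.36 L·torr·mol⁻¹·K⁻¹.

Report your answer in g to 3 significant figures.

3.32 g

P(CO2) = 739 − 18.4 = 720.6 torr
n(CO2) = PV/RT = (720.6 × 0.8430) / (62.36 × 293.95) = 0.03314 mol
n(CaCO3) = (1/1) × 0.03314 = 0.03314 mol
m(CaCO3) = 0.03314 × 100.09 = 3.317 g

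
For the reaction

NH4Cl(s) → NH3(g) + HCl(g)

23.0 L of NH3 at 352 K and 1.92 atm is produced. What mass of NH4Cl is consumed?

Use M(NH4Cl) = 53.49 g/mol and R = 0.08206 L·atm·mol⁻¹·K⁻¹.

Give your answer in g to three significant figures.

n(NH3) = PV/RT = (1.92 × 23.0) / (0.08206 × 352) = 1.529 mol
n(NH4Cl) = (1/1) × 1.529 = 1.529 mol
m(NH4Cl) = 1.529 × 53.49 = 81.79 g

81.8 g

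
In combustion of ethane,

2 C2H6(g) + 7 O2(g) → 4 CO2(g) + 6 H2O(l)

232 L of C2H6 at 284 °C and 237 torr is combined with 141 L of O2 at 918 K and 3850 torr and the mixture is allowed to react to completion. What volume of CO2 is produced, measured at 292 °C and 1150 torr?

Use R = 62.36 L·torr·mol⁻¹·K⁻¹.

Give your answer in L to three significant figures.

n(C2H6) = PV/RT = (237 × 232) / (62.36 × 557.15) = 1.583 mol
n(O2) = PV/RT = (3850 × 141) / (62.36 × 918) = 9.483 mol
For 1.583 mol C2H6, stoichiometry requires (7/2) × 1.583 = 5.540 mol O2; 9.483 mol is available, so C2H6 is limiting.
n(CO2) = (4/2) × 1.583 = 3.166 mol
V(CO2) = nRT/P = 3.166 × 62.36 × 565.15 / 1150 = 97.02 L

97.0 L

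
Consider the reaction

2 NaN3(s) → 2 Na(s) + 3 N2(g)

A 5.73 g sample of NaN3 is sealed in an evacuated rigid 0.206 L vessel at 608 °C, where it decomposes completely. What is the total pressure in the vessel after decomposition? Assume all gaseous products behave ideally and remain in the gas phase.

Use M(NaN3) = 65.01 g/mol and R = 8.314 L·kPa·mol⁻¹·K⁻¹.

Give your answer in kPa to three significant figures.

4700 kPa

n(NaN3) = 5.73 / 65.01 = 0.08814 mol
n(gas produced) = (3/2) × 0.08814 = 0.1322 mol
P = nRT/V = 0.1322 × 8.314 × 881.15 / 0.206 = 4701 kPa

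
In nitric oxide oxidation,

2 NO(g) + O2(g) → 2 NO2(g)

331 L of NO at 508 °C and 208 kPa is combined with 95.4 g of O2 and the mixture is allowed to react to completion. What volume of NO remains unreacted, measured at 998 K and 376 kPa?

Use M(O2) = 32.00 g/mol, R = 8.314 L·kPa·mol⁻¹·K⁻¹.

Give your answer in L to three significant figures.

n(NO) = PV/RT = (208 × 331) / (8.314 × 781.15) = 10.60 mol
n(O2) = 95.4 / 32.00 = 2.981 mol
For 10.60 mol NO, stoichiometry requires (1/2) × 10.60 = 5.300 mol O2; 2.981 mol is available, so O2 is limiting.
n(NO) consumed = (2/1) × 2.981 = 5.962 mol; remaining = 10.60 − 5.962 = 4.638 mol
V(NO) = nRT/P = 4.638 × 8.314 × 998 / 376 = 102.3 L

102 L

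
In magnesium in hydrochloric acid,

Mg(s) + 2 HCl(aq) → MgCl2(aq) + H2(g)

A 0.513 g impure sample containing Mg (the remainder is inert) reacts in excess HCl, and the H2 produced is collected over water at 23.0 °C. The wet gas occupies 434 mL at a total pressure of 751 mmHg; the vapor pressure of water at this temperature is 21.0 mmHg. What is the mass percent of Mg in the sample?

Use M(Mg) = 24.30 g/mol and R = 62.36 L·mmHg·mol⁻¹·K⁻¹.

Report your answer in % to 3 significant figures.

81.3 %

P(H2) = 751 − 21.0 = 730.0 mmHg
n(H2) = PV/RT = (730.0 × 0.4340) / (62.36 × 296.15) = 0.01716 mol
n(Mg) = (1/1) × 0.01716 = 0.01716 mol
m(Mg) = 0.01716 × 24.30 = 0.4170 g
%Mg = 0.4170 / 0.513 × 100 = 81.29%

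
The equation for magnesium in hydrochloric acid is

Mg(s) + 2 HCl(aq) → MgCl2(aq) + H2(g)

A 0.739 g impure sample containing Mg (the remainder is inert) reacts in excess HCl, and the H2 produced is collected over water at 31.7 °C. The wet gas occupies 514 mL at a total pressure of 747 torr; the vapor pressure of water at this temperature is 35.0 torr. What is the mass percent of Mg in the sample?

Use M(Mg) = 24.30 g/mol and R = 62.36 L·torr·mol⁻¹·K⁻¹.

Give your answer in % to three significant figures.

P(H2) = 747 − 35.0 = 712.0 torr
n(H2) = PV/RT = (712.0 × 0.5140) / (62.36 × 304.85) = 0.01925 mol
n(Mg) = (1/1) × 0.01925 = 0.01925 mol
m(Mg) = 0.01925 × 24.30 = 0.4678 g
%Mg = 0.4678 / 0.739 × 100 = 63.30%

63.3 %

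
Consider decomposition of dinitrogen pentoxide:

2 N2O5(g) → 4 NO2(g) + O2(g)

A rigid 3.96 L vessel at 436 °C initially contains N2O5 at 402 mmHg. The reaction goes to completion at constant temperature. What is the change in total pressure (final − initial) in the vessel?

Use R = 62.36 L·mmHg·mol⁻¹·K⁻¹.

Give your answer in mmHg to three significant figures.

603 mmHg

Rigid vessel, constant T ⇒ P scales with total gas moles (2 → 5).
P_final = (5/2) × 402 = 1005 mmHg; ΔP = 1005 − 402 = 603.0 mmHg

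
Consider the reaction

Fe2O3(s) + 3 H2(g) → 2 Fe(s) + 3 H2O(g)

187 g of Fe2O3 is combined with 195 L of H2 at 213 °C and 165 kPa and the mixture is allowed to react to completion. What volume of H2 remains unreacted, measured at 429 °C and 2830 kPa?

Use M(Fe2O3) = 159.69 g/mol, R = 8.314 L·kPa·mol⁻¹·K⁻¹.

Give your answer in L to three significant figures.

9.17 L

n(Fe2O3) = 187 / 159.69 = 1.171 mol
n(H2) = PV/RT = (165 × 195) / (8.314 × 486.15) = 7.960 mol
For 1.171 mol Fe2O3, stoichiometry requires (3/1) × 1.171 = 3.513 mol H2; 7.960 mol is available, so Fe2O3 is limiting.
n(H2) consumed = (3/1) × 1.171 = 3.513 mol; remaining = 7.960 − 3.513 = 4.447 mol
V(H2) = nRT/P = 4.447 × 8.314 × 702.15 / 2830 = 9.173 L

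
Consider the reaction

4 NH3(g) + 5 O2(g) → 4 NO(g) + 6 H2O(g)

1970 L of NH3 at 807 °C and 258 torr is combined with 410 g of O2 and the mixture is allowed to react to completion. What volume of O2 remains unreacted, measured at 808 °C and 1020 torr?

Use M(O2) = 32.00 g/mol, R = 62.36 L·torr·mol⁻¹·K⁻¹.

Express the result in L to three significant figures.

223 L

n(NH3) = PV/RT = (258 × 1970) / (62.36 × 1080.15) = 7.546 mol
n(O2) = 410 / 32.00 = 12.81 mol
For 7.546 mol NH3, stoichiometry requires (5/4) × 7.546 = 9.433 mol O2; 12.81 mol is available, so NH3 is limiting.
n(O2) consumed = (5/4) × 7.546 = 9.433 mol; remaining = 12.81 − 9.433 = 3.377 mol
V(O2) = nRT/P = 3.377 × 62.36 × 1081.15 / 1020 = 223.2 L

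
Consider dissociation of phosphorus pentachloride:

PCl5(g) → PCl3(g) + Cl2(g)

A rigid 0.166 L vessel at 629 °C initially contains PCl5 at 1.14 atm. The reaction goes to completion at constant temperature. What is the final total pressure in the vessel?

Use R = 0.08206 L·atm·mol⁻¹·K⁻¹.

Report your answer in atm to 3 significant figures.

2.28 atm

Since T and V are fixed, P_final/P_initial = n_final/n_initial = 2/1.
P_final = (2/1) × 1.14 = 2.280 atm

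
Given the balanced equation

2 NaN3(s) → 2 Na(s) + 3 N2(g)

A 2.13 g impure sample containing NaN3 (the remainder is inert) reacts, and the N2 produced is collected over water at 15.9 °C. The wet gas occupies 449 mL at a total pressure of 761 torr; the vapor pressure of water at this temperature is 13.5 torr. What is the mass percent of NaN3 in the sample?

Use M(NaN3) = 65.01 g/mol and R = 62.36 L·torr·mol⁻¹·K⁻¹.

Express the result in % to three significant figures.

P(N2) = 761 − 13.5 = 747.5 torr
n(N2) = PV/RT = (747.5 × 0.4490) / (62.36 × 289.05) = 0.01862 mol
n(NaN3) = (2/3) × 0.01862 = 0.01241 mol
m(NaN3) = 0.01241 × 65.01 = 0.8068 g
%NaN3 = 0.8068 / 2.13 × 100 = 37.88%

37.9 %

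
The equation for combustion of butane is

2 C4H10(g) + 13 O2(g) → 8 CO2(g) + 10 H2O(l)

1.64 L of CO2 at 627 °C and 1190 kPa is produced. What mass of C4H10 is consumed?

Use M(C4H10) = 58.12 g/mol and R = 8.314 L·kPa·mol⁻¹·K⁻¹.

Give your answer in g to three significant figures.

n(CO2) = PV/RT = (1190 × 1.64) / (8.314 × 900.15) = 0.2608 mol
n(C4H10) = (2/8) × 0.2608 = 0.06520 mol
m(C4H10) = 0.06520 × 58.12 = 3.789 g

3.79 g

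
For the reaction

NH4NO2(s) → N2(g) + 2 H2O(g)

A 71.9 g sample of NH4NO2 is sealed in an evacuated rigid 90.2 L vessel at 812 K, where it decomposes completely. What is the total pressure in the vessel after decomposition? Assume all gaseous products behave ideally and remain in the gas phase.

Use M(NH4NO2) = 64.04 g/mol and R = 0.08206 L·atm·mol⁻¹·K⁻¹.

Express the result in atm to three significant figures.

n(NH4NO2) = 71.9 / 64.04 = 1.123 mol
n(gas produced) = (3/1) × 1.123 = 3.369 mol
P = nRT/V = 3.369 × 0.08206 × 812 / 90.2 = 2.489 atm

2.49 atm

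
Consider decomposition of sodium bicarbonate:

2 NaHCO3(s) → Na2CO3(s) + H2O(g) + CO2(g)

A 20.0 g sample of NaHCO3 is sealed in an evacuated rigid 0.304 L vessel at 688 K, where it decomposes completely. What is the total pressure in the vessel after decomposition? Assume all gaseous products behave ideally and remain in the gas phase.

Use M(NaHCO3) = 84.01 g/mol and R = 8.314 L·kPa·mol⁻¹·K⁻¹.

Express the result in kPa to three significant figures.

n(NaHCO3) = 20.0 / 84.01 = 0.2381 mol
n(gas produced) = (2/2) × 0.2381 = 0.2381 mol
P = nRT/V = 0.2381 × 8.314 × 688 / 0.304 = 4480 kPa

4480 kPa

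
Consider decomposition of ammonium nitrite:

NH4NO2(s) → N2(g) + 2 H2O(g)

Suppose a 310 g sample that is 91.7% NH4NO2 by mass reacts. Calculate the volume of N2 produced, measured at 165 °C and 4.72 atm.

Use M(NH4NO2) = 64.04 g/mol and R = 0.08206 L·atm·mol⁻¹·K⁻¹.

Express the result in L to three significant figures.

33.8 L

mass of NH4NO2 = 310 × 91.7/100 = 284.3 g
n(NH4NO2) = 284.3 / 64.04 = 4.439 mol
n(N2) = (1/1) × 4.439 = 4.439 mol
V = nRT/P = 4.439 × 0.08206 × 438.15 / 4.72 = 33.81 L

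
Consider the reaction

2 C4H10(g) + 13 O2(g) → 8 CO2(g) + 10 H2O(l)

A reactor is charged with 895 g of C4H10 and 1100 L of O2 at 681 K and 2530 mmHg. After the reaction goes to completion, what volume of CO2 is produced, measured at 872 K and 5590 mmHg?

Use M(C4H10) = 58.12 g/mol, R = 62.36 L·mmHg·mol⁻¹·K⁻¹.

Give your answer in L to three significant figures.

392 L

n(C4H10) = 895 / 58.12 = 15.40 mol
n(O2) = PV/RT = (2530 × 1100) / (62.36 × 681) = 65.53 mol
For 15.40 mol C4H10, stoichiometry requires (13/2) × 15.40 = 100.1 mol O2; 65.53 mol is available, so O2 is limiting.
n(CO2) = (8/13) × 65.53 = 40.33 mol
V(CO2) = nRT/P = 40.33 × 62.36 × 872 / 5590 = 392.3 L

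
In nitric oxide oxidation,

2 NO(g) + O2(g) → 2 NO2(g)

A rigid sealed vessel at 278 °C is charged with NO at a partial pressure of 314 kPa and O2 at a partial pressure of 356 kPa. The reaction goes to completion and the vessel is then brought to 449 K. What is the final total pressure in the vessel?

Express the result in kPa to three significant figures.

At constant V, partial pressures at 278 °C are proportional to moles, so apply stoichiometry directly to pressures.
P(O2) required for 314 kPa of NO = (1/2) × 314 = 157.0 kPa; available 356 kPa, so NO is limiting.
P(O2) remaining = 356 − (1/2) × 314 = 199.0 kPa
P(gaseous products) = (2)/2 × 314 = 314.0 kPa
P_total at 278 °C = 199.0 + 314.0 = 513.0 kPa
Scaling to 449 K: P = 513.0 × 449/551.15 = 417.9 kPa

418 kPa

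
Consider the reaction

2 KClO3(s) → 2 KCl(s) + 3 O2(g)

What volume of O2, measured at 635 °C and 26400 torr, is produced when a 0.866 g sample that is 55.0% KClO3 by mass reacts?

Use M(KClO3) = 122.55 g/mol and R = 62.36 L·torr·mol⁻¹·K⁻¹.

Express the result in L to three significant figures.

0.0125 L

mass of KClO3 = 0.866 × 55.0/100 = 0.4763 g
n(KClO3) = 0.4763 / 122.55 = 0.003887 mol
n(O2) = (3/2) × 0.003887 = 0.005830 mol
V = nRT/P = 0.005830 × 62.36 × 908.15 / 26400 = 0.01251 L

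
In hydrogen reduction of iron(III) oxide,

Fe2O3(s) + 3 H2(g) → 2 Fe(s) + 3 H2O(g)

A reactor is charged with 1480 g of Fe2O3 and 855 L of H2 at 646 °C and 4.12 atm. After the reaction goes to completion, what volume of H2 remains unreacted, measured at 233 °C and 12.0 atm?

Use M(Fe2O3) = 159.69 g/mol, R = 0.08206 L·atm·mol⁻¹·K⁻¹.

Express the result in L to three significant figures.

65.4 L

n(Fe2O3) = 1480 / 159.69 = 9.268 mol
n(H2) = PV/RT = (4.12 × 855) / (0.08206 × 919.15) = 46.70 mol
For 9.268 mol Fe2O3, stoichiometry requires (3/1) × 9.268 = 27.80 mol H2; 46.70 mol is available, so Fe2O3 is limiting.
n(H2) consumed = (3/1) × 9.268 = 27.80 mol; remaining = 46.70 − 27.80 = 18.90 mol
V(H2) = nRT/P = 18.90 × 0.08206 × 506.15 / 12.0 = 65.42 L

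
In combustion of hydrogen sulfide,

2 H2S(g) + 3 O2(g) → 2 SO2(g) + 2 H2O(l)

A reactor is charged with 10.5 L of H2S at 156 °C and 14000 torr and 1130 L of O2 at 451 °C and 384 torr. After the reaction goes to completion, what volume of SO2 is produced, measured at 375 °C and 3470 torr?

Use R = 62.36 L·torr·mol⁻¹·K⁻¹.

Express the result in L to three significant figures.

n(H2S) = PV/RT = (14000 × 10.5) / (62.36 × 429.15) = 5.493 mol
n(O2) = PV/RT = (384 × 1130) / (62.36 × 724.15) = 9.609 mol
For 5.493 mol H2S, stoichiometry requires (3/2) × 5.493 = 8.239 mol O2; 9.609 mol is available, so H2S is limiting.
n(SO2) = (2/2) × 5.493 = 5.493 mol
V(SO2) = nRT/P = 5.493 × 62.36 × 648.15 / 3470 = 63.98 L

64.0 L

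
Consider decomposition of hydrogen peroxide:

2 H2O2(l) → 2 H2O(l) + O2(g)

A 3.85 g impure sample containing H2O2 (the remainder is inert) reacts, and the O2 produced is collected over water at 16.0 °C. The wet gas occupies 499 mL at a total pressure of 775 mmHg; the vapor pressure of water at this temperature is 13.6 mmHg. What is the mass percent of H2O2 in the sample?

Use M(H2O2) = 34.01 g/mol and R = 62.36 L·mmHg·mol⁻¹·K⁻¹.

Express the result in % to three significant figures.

37.2 %

P(O2) = 775 − 13.6 = 761.4 mmHg
n(O2) = PV/RT = (761.4 × 0.4990) / (62.36 × 289.15) = 0.02107 mol
n(H2O2) = (2/1) × 0.02107 = 0.04214 mol
m(H2O2) = 0.04214 × 34.01 = 1.433 g
%H2O2 = 1.433 / 3.85 × 100 = 37.22%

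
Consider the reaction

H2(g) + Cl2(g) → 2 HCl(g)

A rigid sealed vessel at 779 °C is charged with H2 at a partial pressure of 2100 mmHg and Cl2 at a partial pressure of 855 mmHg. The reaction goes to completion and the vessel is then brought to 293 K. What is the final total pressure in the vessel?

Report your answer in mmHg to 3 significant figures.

823 mmHg

Because the vessel is rigid and T is held at 779 °C, work the stoichiometry in partial pressures (P_i = n_iRT/V).
P(Cl2) required for 2100 mmHg of H2 = (1/1) × 2100 = 2100 mmHg; available 855 mmHg, so Cl2 is limiting.
P(H2) remaining = 2100 − (1/1) × 855 = 1245 mmHg
P(gaseous products) = (2)/1 × 855 = 1710 mmHg
P_total at 779 °C = 1245 + 1710 = 2955 mmHg
Scaling to 293 K: P = 2955 × 293/1052.15 = 822.9 mmHg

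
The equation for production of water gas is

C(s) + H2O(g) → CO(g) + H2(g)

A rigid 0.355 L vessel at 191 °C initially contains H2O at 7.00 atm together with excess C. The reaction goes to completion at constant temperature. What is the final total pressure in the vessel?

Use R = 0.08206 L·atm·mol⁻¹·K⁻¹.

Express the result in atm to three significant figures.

14.0 atm

Since T and V are fixed, P_final/P_initial = n_final/n_initial = 2/1.
P_final = (2/1) × 7.00 = 14.00 atm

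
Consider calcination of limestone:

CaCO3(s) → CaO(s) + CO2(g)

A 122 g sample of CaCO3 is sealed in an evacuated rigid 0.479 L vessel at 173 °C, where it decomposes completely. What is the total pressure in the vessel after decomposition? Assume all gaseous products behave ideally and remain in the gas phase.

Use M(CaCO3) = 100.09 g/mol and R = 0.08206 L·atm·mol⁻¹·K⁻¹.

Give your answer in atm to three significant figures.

93.2 atm

n(CaCO3) = 122 / 100.09 = 1.219 mol
n(gas produced) = (1/1) × 1.219 = 1.219 mol
P = nRT/V = 1.219 × 0.08206 × 446.15 / 0.479 = 93.17 atm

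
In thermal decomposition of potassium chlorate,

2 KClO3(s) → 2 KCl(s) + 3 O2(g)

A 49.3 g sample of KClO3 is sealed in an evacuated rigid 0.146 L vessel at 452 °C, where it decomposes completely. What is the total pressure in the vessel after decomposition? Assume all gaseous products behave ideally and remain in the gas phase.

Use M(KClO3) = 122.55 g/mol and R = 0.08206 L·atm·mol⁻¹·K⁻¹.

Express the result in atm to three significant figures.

n(KClO3) = 49.3 / 122.55 = 0.4023 mol
n(gas produced) = (3/2) × 0.4023 = 0.6035 mol
P = nRT/V = 0.6035 × 0.08206 × 725.15 / 0.146 = 246.0 atm

246 atm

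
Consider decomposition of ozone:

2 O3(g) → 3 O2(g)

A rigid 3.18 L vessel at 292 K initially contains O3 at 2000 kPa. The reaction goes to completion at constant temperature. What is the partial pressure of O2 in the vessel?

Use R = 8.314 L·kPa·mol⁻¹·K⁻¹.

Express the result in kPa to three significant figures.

3000 kPa

n(O3)₀ = PV/RT = (2000 × 3.18) / (8.314 × 292) = 2.620 mol
n(O2) = (3/2) × 2.620 = 3.930 mol
P(O2) = nRT/V = 3.930 × 8.314 × 292 / 3.18 = 3000 kPa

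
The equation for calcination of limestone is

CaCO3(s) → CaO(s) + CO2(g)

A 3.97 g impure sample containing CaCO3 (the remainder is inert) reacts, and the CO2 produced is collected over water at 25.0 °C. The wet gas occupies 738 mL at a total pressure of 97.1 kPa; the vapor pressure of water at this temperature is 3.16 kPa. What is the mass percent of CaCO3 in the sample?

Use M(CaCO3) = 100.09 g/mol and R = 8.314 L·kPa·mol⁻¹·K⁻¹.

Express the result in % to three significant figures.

P(CO2) = 97.1 − 3.16 = 93.94 kPa
n(CO2) = PV/RT = (93.94 × 0.7380) / (8.314 × 298.15) = 0.02797 mol
n(CaCO3) = (1/1) × 0.02797 = 0.02797 mol
m(CaCO3) = 0.02797 × 100.09 = 2.800 g
%CaCO3 = 2.800 / 3.97 × 100 = 70.53%

70.5 %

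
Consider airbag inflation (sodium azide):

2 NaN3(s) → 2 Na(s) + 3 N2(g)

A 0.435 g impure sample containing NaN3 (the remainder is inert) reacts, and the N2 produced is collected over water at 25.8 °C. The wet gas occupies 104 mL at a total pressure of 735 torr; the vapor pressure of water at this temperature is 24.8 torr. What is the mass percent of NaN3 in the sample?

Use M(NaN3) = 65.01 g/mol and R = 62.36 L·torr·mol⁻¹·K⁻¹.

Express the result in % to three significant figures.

39.5 %

P(N2) = 735 − 24.8 = 710.2 torr
n(N2) = PV/RT = (710.2 × 0.1040) / (62.36 × 298.95) = 0.003962 mol
n(NaN3) = (2/3) × 0.003962 = 0.002641 mol
m(NaN3) = 0.002641 × 65.01 = 0.1717 g
%NaN3 = 0.1717 / 0.435 × 100 = 39.47%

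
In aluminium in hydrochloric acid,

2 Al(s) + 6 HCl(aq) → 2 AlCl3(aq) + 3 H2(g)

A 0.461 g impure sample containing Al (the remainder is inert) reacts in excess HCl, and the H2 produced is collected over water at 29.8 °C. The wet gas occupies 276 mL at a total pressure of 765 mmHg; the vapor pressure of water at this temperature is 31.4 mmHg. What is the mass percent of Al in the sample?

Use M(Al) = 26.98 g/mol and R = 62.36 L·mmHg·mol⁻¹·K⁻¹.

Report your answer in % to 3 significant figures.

P(H2) = 765 − 31.4 = 733.6 mmHg
n(H2) = PV/RT = (733.6 × 0.2760) / (62.36 × 302.95) = 0.01072 mol
n(Al) = (2/3) × 0.01072 = 0.007147 mol
m(Al) = 0.007147 × 26.98 = 0.1928 g
%Al = 0.1928 / 0.461 × 100 = 41.82%

41.8 %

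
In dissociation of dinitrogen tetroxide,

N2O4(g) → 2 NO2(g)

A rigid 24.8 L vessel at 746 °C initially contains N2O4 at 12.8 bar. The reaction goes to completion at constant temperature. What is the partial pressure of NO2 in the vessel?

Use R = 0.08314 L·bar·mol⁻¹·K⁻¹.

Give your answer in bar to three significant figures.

25.6 bar

n(N2O4)₀ = PV/RT = (12.8 × 24.8) / (0.08314 × 1019.15) = 3.746 mol
n(NO2) = (2/1) × 3.746 = 7.492 mol
P(NO2) = nRT/V = 7.492 × 0.08314 × 1019.15 / 24.8 = 25.60 bar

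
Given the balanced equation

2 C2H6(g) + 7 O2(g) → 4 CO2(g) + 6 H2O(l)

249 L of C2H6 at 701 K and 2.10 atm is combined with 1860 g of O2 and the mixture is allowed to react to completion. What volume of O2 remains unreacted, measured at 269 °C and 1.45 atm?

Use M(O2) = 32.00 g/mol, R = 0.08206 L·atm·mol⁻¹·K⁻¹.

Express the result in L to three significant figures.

807 L

n(C2H6) = PV/RT = (2.10 × 249) / (0.08206 × 701) = 9.090 mol
n(O2) = 1860 / 32.00 = 58.12 mol
For 9.090 mol C2H6, stoichiometry requires (7/2) × 9.090 = 31.81 mol O2; 58.12 mol is available, so C2H6 is limiting.
n(O2) consumed = (7/2) × 9.090 = 31.81 mol; remaining = 58.12 − 31.81 = 26.31 mol
V(O2) = nRT/P = 26.31 × 0.08206 × 542.15 / 1.45 = 807.2 L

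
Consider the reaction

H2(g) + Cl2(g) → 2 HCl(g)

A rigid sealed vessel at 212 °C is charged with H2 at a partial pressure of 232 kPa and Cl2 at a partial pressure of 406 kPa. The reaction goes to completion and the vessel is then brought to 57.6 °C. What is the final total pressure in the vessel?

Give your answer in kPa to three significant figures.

435 kPa

At constant V, partial pressures at 212 °C are proportional to moles, so apply stoichiometry directly to pressures.
P(Cl2) required for 232 kPa of H2 = (1/1) × 232 = 232.0 kPa; available 406 kPa, so H2 is limiting.
P(Cl2) remaining = 406 − (1/1) × 232 = 174.0 kPa
P(gaseous products) = (2)/1 × 232 = 464.0 kPa
P_total at 212 °C = 174.0 + 464.0 = 638.0 kPa
Scaling to 57.6 °C: P = 638.0 × 330.75/485.15 = 435.0 kPa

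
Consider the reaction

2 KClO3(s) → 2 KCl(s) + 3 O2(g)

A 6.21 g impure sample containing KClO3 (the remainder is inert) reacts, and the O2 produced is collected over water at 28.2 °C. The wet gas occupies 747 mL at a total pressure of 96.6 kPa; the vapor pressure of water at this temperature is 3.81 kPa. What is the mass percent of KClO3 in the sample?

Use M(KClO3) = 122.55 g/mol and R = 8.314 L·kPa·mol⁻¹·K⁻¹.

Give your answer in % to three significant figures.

P(O2) = 96.6 − 3.81 = 92.79 kPa
n(O2) = PV/RT = (92.79 × 0.7470) / (8.314 × 301.35) = 0.02767 mol
n(KClO3) = (2/3) × 0.02767 = 0.01845 mol
m(KClO3) = 0.01845 × 122.55 = 2.261 g
%KClO3 = 2.261 / 6.21 × 100 = 36.41%

36.4 %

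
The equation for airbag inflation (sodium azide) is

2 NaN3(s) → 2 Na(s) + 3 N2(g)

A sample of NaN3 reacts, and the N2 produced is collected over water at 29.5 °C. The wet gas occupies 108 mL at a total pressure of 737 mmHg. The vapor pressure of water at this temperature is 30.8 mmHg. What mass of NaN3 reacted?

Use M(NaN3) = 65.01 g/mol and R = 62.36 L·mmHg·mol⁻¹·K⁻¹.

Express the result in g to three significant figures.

P(N2) = 737 − 30.8 = 706.2 mmHg
n(N2) = PV/RT = (706.2 × 0.1080) / (62.36 × 302.65) = 0.004041 mol
n(NaN3) = (2/3) × 0.004041 = 0.002694 mol
m(NaN3) = 0.002694 × 65.01 = 0.1751 g

0.175 g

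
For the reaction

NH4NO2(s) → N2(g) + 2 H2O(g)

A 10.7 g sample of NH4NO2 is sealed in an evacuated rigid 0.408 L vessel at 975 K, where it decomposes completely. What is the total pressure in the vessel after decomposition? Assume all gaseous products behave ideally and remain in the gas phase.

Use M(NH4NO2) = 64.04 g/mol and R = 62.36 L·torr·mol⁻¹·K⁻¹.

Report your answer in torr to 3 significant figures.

n(NH4NO2) = 10.7 / 64.04 = 0.1671 mol
n(gas produced) = (3/1) × 0.1671 = 0.5013 mol
P = nRT/V = 0.5013 × 62.36 × 975 / 0.408 = 74700 torr

74700 torr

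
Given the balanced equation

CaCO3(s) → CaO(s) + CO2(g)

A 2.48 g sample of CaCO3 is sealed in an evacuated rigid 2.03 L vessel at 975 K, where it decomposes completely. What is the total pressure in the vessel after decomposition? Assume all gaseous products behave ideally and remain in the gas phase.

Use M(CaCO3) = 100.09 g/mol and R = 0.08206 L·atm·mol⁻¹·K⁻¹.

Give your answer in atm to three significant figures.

0.977 atm

n(CaCO3) = 2.48 / 100.09 = 0.02478 mol
n(gas produced) = (1/1) × 0.02478 = 0.02478 mol
P = nRT/V = 0.02478 × 0.08206 × 975 / 2.03 = 0.9767 atm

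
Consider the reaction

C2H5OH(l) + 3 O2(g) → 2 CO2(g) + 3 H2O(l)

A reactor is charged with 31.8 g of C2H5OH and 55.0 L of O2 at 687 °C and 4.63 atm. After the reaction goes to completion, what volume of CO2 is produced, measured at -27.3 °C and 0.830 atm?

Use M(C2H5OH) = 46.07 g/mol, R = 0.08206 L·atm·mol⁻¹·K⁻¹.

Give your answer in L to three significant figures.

33.6 L

n(C2H5OH) = 31.8 / 46.07 = 0.6903 mol
n(O2) = PV/RT = (4.63 × 55.0) / (0.08206 × 960.15) = 3.232 mol
For 0.6903 mol C2H5OH, stoichiometry requires (3/1) × 0.6903 = 2.071 mol O2; 3.232 mol is available, so C2H5OH is limiting.
n(CO2) = (2/1) × 0.6903 = 1.381 mol
V(CO2) = nRT/P = 1.381 × 0.08206 × 245.85 / 0.830 = 33.57 L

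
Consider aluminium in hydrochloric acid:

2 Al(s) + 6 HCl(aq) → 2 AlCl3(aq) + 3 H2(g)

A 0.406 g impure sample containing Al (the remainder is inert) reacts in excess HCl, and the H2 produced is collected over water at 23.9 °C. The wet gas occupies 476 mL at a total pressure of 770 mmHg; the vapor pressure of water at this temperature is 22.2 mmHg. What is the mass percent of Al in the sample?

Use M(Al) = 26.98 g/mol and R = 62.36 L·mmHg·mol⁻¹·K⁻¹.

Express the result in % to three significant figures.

85.1 %

P(H2) = 770 − 22.2 = 747.8 mmHg
n(H2) = PV/RT = (747.8 × 0.4760) / (62.36 × 297.05) = 0.01922 mol
n(Al) = (2/3) × 0.01922 = 0.01281 mol
m(Al) = 0.01281 × 26.98 = 0.3456 g
%Al = 0.3456 / 0.406 × 100 = 85.12%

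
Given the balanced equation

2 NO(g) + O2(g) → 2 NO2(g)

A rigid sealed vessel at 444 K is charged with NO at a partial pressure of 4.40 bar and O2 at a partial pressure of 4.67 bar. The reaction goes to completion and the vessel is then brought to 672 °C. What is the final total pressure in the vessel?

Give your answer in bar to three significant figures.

Because the vessel is rigid and T is held at 444 K, work the stoichiometry in partial pressures (P_i = n_iRT/V).
P(O2) required for 4.40 bar of NO = (1/2) × 4.40 = 2.200 bar; available 4.67 bar, so NO is limiting.
P(O2) remaining = 4.67 − (1/2) × 4.40 = 2.470 bar
P(gaseous products) = (2)/2 × 4.40 = 4.400 bar
P_total at 444 K = 2.470 + 4.400 = 6.870 bar
Scaling to 672 °C: P = 6.870 × 945.15/444 = 14.62 bar

14.6 bar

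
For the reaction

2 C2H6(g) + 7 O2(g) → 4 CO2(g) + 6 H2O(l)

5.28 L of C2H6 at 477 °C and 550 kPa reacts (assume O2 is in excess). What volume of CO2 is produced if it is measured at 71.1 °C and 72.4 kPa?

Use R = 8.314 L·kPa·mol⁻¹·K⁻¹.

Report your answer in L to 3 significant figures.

36.8 L

n(C2H6) = PV/RT = (550 × 5.28) / (8.314 × 750.15) = 0.4656 mol
n(CO2) = (4/2) × 0.4656 = 0.9312 mol
V = nRT/P = 0.9312 × 8.314 × 344.25 / 72.4 = 36.81 L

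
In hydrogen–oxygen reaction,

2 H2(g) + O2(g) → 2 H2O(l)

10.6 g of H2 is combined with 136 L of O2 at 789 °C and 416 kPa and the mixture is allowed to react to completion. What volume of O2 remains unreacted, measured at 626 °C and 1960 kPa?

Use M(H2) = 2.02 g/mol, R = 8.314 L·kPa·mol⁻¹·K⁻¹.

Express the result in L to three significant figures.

14.4 L

n(H2) = 10.6 / 2.02 = 5.248 mol
n(O2) = PV/RT = (416 × 136) / (8.314 × 1062.15) = 6.407 mol
For 5.248 mol H2, stoichiometry requires (1/2) × 5.248 = 2.624 mol O2; 6.407 mol is available, so H2 is limiting.
n(O2) consumed = (1/2) × 5.248 = 2.624 mol; remaining = 6.407 − 2.624 = 3.783 mol
V(O2) = nRT/P = 3.783 × 8.314 × 899.15 / 1960 = 14.43 L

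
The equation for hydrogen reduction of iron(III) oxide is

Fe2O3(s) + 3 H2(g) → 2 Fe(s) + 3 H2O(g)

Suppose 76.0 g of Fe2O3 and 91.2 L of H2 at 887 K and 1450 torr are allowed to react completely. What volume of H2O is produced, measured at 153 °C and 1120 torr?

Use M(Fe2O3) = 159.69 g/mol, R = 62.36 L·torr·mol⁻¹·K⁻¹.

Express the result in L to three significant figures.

33.9 L

n(Fe2O3) = 76.0 / 159.69 = 0.4759 mol
n(H2) = PV/RT = (1450 × 91.2) / (62.36 × 887) = 2.391 mol
For 0.4759 mol Fe2O3, stoichiometry requires (3/1) × 0.4759 = 1.428 mol H2; 2.391 mol is available, so Fe2O3 is limiting.
n(H2O) = (3/1) × 0.4759 = 1.428 mol
V(H2O) = nRT/P = 1.428 × 62.36 × 426.15 / 1120 = 33.88 L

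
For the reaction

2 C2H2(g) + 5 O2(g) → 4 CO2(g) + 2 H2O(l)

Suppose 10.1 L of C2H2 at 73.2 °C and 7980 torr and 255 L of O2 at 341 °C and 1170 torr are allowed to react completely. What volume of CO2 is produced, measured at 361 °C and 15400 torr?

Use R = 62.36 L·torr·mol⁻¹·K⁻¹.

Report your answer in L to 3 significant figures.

16.0 L

n(C2H2) = PV/RT = (7980 × 10.1) / (62.36 × 346.35) = 3.732 mol
n(O2) = PV/RT = (1170 × 255) / (62.36 × 614.15) = 7.790 mol
For 3.732 mol C2H2, stoichiometry requires (5/2) × 3.732 = 9.330 mol O2; 7.790 mol is available, so O2 is limiting.
n(CO2) = (4/5) × 7.790 = 6.232 mol
V(CO2) = nRT/P = 6.232 × 62.36 × 634.15 / 15400 = 16.00 L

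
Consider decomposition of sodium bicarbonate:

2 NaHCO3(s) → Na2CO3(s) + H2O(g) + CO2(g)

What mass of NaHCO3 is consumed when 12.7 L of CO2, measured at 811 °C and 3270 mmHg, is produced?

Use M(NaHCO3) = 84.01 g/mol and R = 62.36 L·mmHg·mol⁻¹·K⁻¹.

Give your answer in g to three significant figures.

n(CO2) = PV/RT = (3270 × 12.7) / (62.36 × 1084.15) = 0.6143 mol
n(NaHCO3) = (2/1) × 0.6143 = 1.229 mol
m(NaHCO3) = 1.229 × 84.01 = 103.2 g

103 g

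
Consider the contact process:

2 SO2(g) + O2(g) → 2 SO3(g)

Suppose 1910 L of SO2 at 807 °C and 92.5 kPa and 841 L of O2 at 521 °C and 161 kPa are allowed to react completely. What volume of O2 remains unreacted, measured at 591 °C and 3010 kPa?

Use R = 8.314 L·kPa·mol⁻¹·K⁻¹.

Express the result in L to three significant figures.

25.5 L

n(SO2) = PV/RT = (92.5 × 1910) / (8.314 × 1080.15) = 19.67 mol
n(O2) = PV/RT = (161 × 841) / (8.314 × 794.15) = 20.51 mol
For 19.67 mol SO2, stoichiometry requires (1/2) × 19.67 = 9.835 mol O2; 20.51 mol is available, so SO2 is limiting.
n(O2) consumed = (1/2) × 19.67 = 9.835 mol; remaining = 20.51 − 9.835 = 10.68 mol
V(O2) = nRT/P = 10.68 × 8.314 × 864.15 / 3010 = 25.49 L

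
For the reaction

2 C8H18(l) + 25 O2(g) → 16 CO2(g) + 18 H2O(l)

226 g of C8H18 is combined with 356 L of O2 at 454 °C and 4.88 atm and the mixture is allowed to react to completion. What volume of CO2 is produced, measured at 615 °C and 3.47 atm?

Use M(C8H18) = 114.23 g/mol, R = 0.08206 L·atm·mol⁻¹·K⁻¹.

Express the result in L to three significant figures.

332 L

n(C8H18) = 226 / 114.23 = 1.978 mol
n(O2) = PV/RT = (4.88 × 356) / (0.08206 × 727.15) = 29.11 mol
For 1.978 mol C8H18, stoichiometry requires (25/2) × 1.978 = 24.73 mol O2; 29.11 mol is available, so C8H18 is limiting.
n(CO2) = (16/2) × 1.978 = 15.82 mol
V(CO2) = nRT/P = 15.82 × 0.08206 × 888.15 / 3.47 = 332.3 L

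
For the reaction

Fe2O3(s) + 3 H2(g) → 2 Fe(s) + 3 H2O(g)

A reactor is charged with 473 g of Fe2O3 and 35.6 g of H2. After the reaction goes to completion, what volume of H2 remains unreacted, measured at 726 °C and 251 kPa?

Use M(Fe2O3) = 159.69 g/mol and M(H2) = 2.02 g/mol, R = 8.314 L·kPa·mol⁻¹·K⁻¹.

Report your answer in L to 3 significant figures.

289 L

n(Fe2O3) = 473 / 159.69 = 2.962 mol
n(H2) = 35.6 / 2.02 = 17.62 mol
For 2.962 mol Fe2O3, stoichiometry requires (3/1) × 2.962 = 8.886 mol H2; 17.62 mol is available, so Fe2O3 is limiting.
n(H2) consumed = (3/1) × 2.962 = 8.886 mol; remaining = 17.62 − 8.886 = 8.734 mol
V(H2) = nRT/P = 8.734 × 8.314 × 999.15 / 251 = 289.1 L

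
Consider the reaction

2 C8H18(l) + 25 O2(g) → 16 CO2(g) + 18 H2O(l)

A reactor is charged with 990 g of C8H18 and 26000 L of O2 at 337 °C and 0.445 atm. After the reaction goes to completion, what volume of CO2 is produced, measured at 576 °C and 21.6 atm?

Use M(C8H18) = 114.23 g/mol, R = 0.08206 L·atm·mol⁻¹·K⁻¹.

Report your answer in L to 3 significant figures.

n(C8H18) = 990 / 114.23 = 8.667 mol
n(O2) = PV/RT = (0.445 × 26000) / (0.08206 × 610.15) = 231.1 mol
For 8.667 mol C8H18, stoichiometry requires (25/2) × 8.667 = 108.3 mol O2; 231.1 mol is available, so C8H18 is limiting.
n(CO2) = (16/2) × 8.667 = 69.34 mol
V(CO2) = nRT/P = 69.34 × 0.08206 × 849.15 / 21.6 = 223.7 L

224 L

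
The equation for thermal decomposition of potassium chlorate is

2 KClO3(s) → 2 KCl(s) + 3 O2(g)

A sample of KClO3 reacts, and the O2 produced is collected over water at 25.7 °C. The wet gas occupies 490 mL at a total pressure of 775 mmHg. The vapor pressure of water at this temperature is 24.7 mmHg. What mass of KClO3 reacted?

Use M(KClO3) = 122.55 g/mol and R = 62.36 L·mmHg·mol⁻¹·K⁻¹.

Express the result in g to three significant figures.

P(O2) = 775 − 24.7 = 750.3 mmHg
n(O2) = PV/RT = (750.3 × 0.4900) / (62.36 × 298.85) = 0.01973 mol
n(KClO3) = (2/3) × 0.01973 = 0.01315 mol
m(KClO3) = 0.01315 × 122.55 = 1.612 g

1.61 g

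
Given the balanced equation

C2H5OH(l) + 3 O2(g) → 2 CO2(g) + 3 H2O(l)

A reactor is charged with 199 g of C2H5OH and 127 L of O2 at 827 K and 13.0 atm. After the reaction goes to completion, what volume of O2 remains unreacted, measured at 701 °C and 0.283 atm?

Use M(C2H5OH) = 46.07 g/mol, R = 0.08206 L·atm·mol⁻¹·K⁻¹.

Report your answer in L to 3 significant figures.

3210 L

n(C2H5OH) = 199 / 46.07 = 4.320 mol
n(O2) = PV/RT = (13.0 × 127) / (0.08206 × 827) = 24.33 mol
For 4.320 mol C2H5OH, stoichiometry requires (3/1) × 4.320 = 12.96 mol O2; 24.33 mol is available, so C2H5OH is limiting.
n(O2) consumed = (3/1) × 4.320 = 12.96 mol; remaining = 24.33 − 12.96 = 11.37 mol
V(O2) = nRT/P = 11.37 × 0.08206 × 974.15 / 0.283 = 3212 L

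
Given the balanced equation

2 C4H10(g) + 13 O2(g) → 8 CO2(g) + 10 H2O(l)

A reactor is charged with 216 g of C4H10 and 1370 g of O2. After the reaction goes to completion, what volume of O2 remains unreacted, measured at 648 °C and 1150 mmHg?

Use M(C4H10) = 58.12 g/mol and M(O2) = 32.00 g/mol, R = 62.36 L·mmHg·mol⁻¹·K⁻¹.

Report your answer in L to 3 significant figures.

n(C4H10) = 216 / 58.12 = 3.716 mol
n(O2) = 1370 / 32.00 = 42.81 mol
For 3.716 mol C4H10, stoichiometry requires (13/2) × 3.716 = 24.15 mol O2; 42.81 mol is available, so C4H10 is limiting.
n(O2) consumed = (13/2) × 3.716 = 24.15 mol; remaining = 42.81 − 24.15 = 18.66 mol
V(O2) = nRT/P = 18.66 × 62.36 × 921.15 / 1150 = 932.1 L

932 L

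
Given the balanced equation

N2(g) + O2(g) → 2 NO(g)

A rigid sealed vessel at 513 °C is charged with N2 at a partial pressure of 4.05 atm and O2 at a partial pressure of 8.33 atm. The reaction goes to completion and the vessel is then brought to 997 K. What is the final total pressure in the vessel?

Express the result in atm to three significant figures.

15.7 atm

Because the vessel is rigid and T is held at 513 °C, work the stoichiometry in partial pressures (P_i = n_iRT/V).
P(O2) required for 4.05 atm of N2 = (1/1) × 4.05 = 4.050 atm; available 8.33 atm, so N2 is limiting.
P(O2) remaining = 8.33 − (1/1) × 4.05 = 4.280 atm
P(gaseous products) = (2)/1 × 4.05 = 8.100 atm
P_total at 513 °C = 4.280 + 8.100 = 12.38 atm
Scaling to 997 K: P = 12.38 × 997/786.15 = 15.70 atm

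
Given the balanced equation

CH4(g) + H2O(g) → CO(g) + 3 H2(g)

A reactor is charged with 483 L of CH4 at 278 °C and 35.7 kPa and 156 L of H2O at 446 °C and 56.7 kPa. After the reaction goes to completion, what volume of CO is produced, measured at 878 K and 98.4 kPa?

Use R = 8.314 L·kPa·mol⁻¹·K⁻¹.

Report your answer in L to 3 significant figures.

110 L

n(CH4) = PV/RT = (35.7 × 483) / (8.314 × 551.15) = 3.763 mol
n(H2O) = PV/RT = (56.7 × 156) / (8.314 × 719.15) = 1.479 mol
For 3.763 mol CH4, stoichiometry requires (1/1) × 3.763 = 3.763 mol H2O; 1.479 mol is available, so H2O is limiting.
n(CO) = (1/1) × 1.479 = 1.479 mol
V(CO) = nRT/P = 1.479 × 8.314 × 878 / 98.4 = 109.7 L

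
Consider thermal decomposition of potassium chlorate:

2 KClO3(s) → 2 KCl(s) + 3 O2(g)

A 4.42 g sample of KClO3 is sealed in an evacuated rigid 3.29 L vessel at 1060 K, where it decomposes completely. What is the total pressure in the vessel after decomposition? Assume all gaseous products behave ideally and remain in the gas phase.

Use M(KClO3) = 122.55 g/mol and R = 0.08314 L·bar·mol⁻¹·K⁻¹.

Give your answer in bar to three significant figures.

1.45 bar

n(KClO3) = 4.42 / 122.55 = 0.03607 mol
n(gas produced) = (3/2) × 0.03607 = 0.05411 mol
P = nRT/V = 0.05411 × 0.08314 × 1060 / 3.29 = 1.449 bar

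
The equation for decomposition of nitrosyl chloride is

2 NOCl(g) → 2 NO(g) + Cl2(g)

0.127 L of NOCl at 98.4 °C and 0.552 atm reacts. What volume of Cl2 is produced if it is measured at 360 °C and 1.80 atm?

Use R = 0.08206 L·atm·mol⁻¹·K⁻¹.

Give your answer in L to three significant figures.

n(NOCl) = PV/RT = (0.552 × 0.127) / (0.08206 × 371.55) = 0.002299 mol
n(Cl2) = (1/2) × 0.002299 = 0.001149 mol
V = nRT/P = 0.001149 × 0.08206 × 633.15 / 1.80 = 0.03317 L

0.0332 L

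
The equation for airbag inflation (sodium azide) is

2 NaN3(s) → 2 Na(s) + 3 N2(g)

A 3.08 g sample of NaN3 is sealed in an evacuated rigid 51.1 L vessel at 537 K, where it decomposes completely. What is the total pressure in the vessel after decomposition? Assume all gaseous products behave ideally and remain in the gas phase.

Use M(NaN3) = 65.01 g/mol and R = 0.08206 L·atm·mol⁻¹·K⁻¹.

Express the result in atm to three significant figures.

0.0613 atm

n(NaN3) = 3.08 / 65.01 = 0.04738 mol
n(gas produced) = (3/2) × 0.04738 = 0.07107 mol
P = nRT/V = 0.07107 × 0.08206 × 537 / 51.1 = 0.06129 atm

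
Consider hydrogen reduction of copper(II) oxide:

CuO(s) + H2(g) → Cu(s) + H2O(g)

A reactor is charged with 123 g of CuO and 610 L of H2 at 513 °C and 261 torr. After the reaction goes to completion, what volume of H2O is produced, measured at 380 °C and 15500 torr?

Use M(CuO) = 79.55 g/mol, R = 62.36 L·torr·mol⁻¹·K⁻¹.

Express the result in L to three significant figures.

n(CuO) = 123 / 79.55 = 1.546 mol
n(H2) = PV/RT = (261 × 610) / (62.36 × 786.15) = 3.248 mol
For 1.546 mol CuO, stoichiometry requires (1/1) × 1.546 = 1.546 mol H2; 3.248 mol is available, so CuO is limiting.
n(H2O) = (1/1) × 1.546 = 1.546 mol
V(H2O) = nRT/P = 1.546 × 62.36 × 653.15 / 15500 = 4.063 L

4.06 L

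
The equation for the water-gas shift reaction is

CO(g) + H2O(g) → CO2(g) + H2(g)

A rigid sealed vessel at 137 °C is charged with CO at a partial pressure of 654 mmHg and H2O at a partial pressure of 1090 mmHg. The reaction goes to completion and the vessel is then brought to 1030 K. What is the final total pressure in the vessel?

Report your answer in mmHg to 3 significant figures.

4380 mmHg

At constant V, partial pressures at 137 °C are proportional to moles, so apply stoichiometry directly to pressures.
P(H2O) required for 654 mmHg of CO = (1/1) × 654 = 654.0 mmHg; available 1090 mmHg, so CO is limiting.
P(H2O) remaining = 1090 − (1/1) × 654 = 436.0 mmHg
P(gaseous products) = (1+1)/1 × 654 = 1308 mmHg
P_total at 137 °C = 436.0 + 1308 = 1744 mmHg
Scaling to 1030 K: P = 1744 × 1030/410.15 = 4380 mmHg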